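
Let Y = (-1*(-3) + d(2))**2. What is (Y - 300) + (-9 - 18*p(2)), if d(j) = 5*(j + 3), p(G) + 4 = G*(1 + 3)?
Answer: 403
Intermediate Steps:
p(G) = -4 + 4*G (p(G) = -4 + G*(1 + 3) = -4 + G*4 = -4 + 4*G)
d(j) = 15 + 5*j (d(j) = 5*(3 + j) = 15 + 5*j)
Y = 784 (Y = (-1*(-3) + (15 + 5*2))**2 = (3 + (15 + 10))**2 = (3 + 25)**2 = 28**2 = 784)
(Y - 300) + (-9 - 18*p(2)) = (784 - 300) + (-9 - 18*(-4 + 4*2)) = 484 + (-9 - 18*(-4 + 8)) = 484 + (-9 - 18*4) = 484 + (-9 - 72) = 484 - 81 = 403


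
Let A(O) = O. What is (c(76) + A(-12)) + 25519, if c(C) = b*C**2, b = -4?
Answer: 2403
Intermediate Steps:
c(C) = -4*C**2
(c(76) + A(-12)) + 25519 = (-4*76**2 - 12) + 25519 = (-4*5776 - 12) + 25519 = (-23104 - 12) + 25519 = -23116 + 25519 = 2403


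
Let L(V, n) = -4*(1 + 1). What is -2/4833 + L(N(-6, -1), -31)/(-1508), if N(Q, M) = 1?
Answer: 8912/1822041 ≈ 0.0048912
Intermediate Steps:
L(V, n) = -8 (L(V, n) = -4*2 = -8)
-2/4833 + L(N(-6, -1), -31)/(-1508) = -2/4833 - 8/(-1508) = -2*1/4833 - 8*(-1/1508) = -2/4833 + 2/377 = 8912/1822041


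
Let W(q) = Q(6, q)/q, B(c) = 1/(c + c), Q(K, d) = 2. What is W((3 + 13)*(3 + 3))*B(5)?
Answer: 1/480 ≈ 0.0020833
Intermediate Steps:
B(c) = 1/(2*c)
W(q) = 2/q
W((3 + 13)*(3 + 3))*B(5) = (2/(((3 + 13)*(3 + 3))))*((½)/5) = (2/((16*6)))*((½)*(⅕)) = (2/96)*(⅒) = (2*(1/96))*(⅒) = (1/48)*(⅒) = 1/480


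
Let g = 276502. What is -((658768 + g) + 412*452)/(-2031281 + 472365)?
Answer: 560747/779458 ≈ 0.71941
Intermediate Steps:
-((658768 + g) + 412*452)/(-2031281 + 472365) = -((658768 + 276502) + 412*452)/(-2031281 + 472365) = -(935270 + 186224)/(-1558916) = -1121494*(-1)/1558916 = -1*(-560747/779458) = 560747/779458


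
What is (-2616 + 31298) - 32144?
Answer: -3462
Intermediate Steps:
(-2616 + 31298) - 32144 = 28682 - 32144 = -3462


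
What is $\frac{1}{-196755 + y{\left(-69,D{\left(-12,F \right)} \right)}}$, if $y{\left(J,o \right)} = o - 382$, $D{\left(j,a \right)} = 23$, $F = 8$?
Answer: $- \frac{1}{197114} \approx -5.0732 \cdot 10^{-6}$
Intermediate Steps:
$y{\left(J,o \right)} = -382 + o$
$\frac{1}{-196755 + y{\left(-69,D{\left(-12,F \right)} \right)}} = \frac{1}{-196755 + \left(-382 + 23\right)} = \frac{1}{-196755 - 359} = \frac{1}{-197114} = - \frac{1}{197114}$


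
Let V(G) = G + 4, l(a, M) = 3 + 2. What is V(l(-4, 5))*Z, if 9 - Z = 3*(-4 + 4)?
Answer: 81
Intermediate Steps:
l(a, M) = 5
Z = 9 (Z = 9 - 3*(-4 + 4) = 9 - 3*0 = 9 - 1*0 = 9 + 0 = 9)
V(G) = 4 + G
V(l(-4, 5))*Z = (4 + 5)*9 = 9*9 = 81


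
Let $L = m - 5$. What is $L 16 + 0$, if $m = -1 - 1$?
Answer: $-112$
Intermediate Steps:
$m = -2$
$L = -7$ ($L = -2 - 5 = -7$)
$L 16 + 0 = \left(-7\right) 16 + 0 = -112 + 0 = -112$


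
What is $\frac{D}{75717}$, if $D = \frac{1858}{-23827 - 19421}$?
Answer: $- \frac{929}{1637304408} \approx -5.674 \cdot 10^{-7}$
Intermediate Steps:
$D = - \frac{929}{21624}$ ($D = \frac{1858}{-43248} = 1858 \left(- \frac{1}{43248}\right) = - \frac{929}{21624} \approx -0.042962$)
$\frac{D}{75717} = - \frac{929}{21624 \cdot 75717} = \left(- \frac{929}{21624}\right) \frac{1}{75717} = - \frac{929}{1637304408}$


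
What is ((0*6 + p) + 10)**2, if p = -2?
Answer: 64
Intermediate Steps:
((0*6 + p) + 10)**2 = ((0*6 - 2) + 10)**2 = ((0 - 2) + 10)**2 = (-2 + 10)**2 = 8**2 = 64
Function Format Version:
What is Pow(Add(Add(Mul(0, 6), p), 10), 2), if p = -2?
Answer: 64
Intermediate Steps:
Pow(Add(Add(Mul(0, 6), p), 10), 2) = Pow(Add(Add(Mul(0, 6), -2), 10), 2) = Pow(Add(Add(0, -2), 10), 2) = Pow(Add(-2, 10), 2) = Pow(8, 2) = 64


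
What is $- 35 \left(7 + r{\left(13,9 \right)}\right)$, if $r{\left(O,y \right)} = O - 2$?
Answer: $-630$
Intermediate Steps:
$r{\left(O,y \right)} = -2 + O$
$- 35 \left(7 + r{\left(13,9 \right)}\right) = - 35 \left(7 + \left(-2 + 13\right)\right) = - 35 \left(7 + 11\right) = \left(-35\right) 18 = -630$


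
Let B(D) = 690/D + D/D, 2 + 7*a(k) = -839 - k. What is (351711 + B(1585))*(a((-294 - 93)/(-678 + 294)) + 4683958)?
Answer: 233952041392412811/142016 ≈ 1.6474e+12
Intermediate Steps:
a(k) = -841/7 - k/7 (a(k) = -2/7 + (-839 - k)/7 = -2/7 + (-839/7 - k/7) = -841/7 - k/7)
B(D) = 1 + 690/D (B(D) = 690/D + 1 = 1 + 690/D)
(351711 + B(1585))*(a((-294 - 93)/(-678 + 294)) + 4683958) = (351711 + (690 + 1585)/1585)*((-841/7 - (-294 - 93)/(7*(-678 + 294))) + 4683958) = (351711 + (1/1585)*2275)*((-841/7 - (-387)/(7*(-384))) + 4683958) = (351711 + 455/317)*((-841/7 - (-387)*(-1)/(7*384)) + 4683958) = 111492842*((-841/7 - ⅐*129/128) + 4683958)/317 = 111492842*((-841/7 - 129/896) + 4683958)/317 = 111492842*(-107777/896 + 4683958)/317 = (111492842/317)*(4196718591/896) = 233952041392412811/142016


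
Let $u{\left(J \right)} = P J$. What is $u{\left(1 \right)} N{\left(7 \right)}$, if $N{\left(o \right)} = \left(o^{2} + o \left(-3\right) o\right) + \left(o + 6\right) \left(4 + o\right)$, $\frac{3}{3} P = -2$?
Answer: $-90$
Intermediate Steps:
$P = -2$
$u{\left(J \right)} = - 2 J$
$N{\left(o \right)} = - 2 o^{2} + \left(4 + o\right) \left(6 + o\right)$ ($N{\left(o \right)} = \left(o^{2} + - 3 o o\right) + \left(6 + o\right) \left(4 + o\right) = \left(o^{2} - 3 o^{2}\right) + \left(4 + o\right) \left(6 + o\right) = - 2 o^{2} + \left(4 + o\right) \left(6 + o\right)$)
$u{\left(1 \right)} N{\left(7 \right)} = \left(-2\right) 1 \left(24 - 7^{2} + 10 \cdot 7\right) = - 2 \left(24 - 49 + 70\right) = \left(-2\right) 45 = -90$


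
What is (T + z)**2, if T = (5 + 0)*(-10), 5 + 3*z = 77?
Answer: 676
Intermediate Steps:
z = 24 (z = -5/3 + (1/3)*77 = -5/3 + 77/3 = 24)
T = -50 (T = 5*(-10) = -50)
(T + z)**2 = (-50 + 24)**2 = (-26)**2 = 676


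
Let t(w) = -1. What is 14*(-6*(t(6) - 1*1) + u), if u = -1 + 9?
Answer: 280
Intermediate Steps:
u = 8
14*(-6*(t(6) - 1*1) + u) = 14*(-6*(-1 - 1*1) + 8) = 14*(-6*(-1 - 1) + 8) = 14*(-6*(-2) + 8) = 14*(12 + 8) = 14*20 = 280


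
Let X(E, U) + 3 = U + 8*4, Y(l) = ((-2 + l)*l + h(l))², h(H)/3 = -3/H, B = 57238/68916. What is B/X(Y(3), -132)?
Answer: -28619/3549174 ≈ -0.0080636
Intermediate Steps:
B = 28619/34458 (B = 57238*(1/68916) = 28619/34458 ≈ 0.83055)
h(H) = -9/H (h(H) = 3*(-3/H) = -9/H)
Y(l) = (-9/l + l*(-2 + l))² (Y(l) = ((-2 + l)*l - 9/l)² = (l*(-2 + l) - 9/l)² = (-9/l + l*(-2 + l))²)
X(E, U) = 29 + U (X(E, U) = -3 + (U + 8*4) = -3 + (U + 32) = -3 + (32 + U) = 29 + U)
B/X(Y(3), -132) = 28619/(34458*(29 - 132)) = (28619/34458)/(-103) = (28619/34458)*(-1/103) = -28619/3549174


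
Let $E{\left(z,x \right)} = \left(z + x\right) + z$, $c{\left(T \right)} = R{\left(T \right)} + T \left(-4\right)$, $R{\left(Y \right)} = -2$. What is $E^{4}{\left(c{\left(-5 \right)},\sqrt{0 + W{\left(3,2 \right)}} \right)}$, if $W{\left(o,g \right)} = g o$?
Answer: $\left(36 + \sqrt{6}\right)^{4} \approx 2.1856 \cdot 10^{6}$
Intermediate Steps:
$c{\left(T \right)} = -2 - 4 T$ ($c{\left(T \right)} = -2 + T \left(-4\right) = -2 - 4 T$)
$E{\left(z,x \right)} = x + 2 z$ ($E{\left(z,x \right)} = \left(x + z\right) + z = x + 2 z$)
$E^{4}{\left(c{\left(-5 \right)},\sqrt{0 + W{\left(3,2 \right)}} \right)} = \left(\sqrt{0 + 2 \cdot 3} + 2 \left(-2 - -20\right)\right)^{4} = \left(\sqrt{0 + 6} + 2 \left(-2 + 20\right)\right)^{4} = \left(\sqrt{6} + 2 \cdot 18\right)^{4} = \left(\sqrt{6} + 36\right)^{4} = \left(36 + \sqrt{6}\right)^{4}$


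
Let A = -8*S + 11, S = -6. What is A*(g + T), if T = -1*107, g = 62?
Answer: -2655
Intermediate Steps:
A = 59 (A = -8*(-6) + 11 = 48 + 11 = 59)
T = -107
A*(g + T) = 59*(62 - 107) = 59*(-45) = -2655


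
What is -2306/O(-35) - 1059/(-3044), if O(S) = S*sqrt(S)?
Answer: 1059/3044 - 2306*I*sqrt(35)/1225 ≈ 0.3479 - 11.137*I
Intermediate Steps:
O(S) = S**(3/2)
-2306/O(-35) - 1059/(-3044) = -2306*I*sqrt(35)/1225 - 1059/(-3044) = -2306*I*sqrt(35)/1225 - 1059*(-1/3044) = -2306*I*sqrt(35)/1225 + 1059/3044 = 1059/3044 - 2306*I*sqrt(35)/1225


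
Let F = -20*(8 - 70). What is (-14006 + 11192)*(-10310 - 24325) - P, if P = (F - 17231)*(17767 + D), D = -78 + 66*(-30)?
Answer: 348665509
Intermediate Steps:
F = 1240 (F = -20*(-62) = 1240)
D = -2058 (D = -78 - 1980 = -2058)
P = -251202619 (P = (1240 - 17231)*(17767 - 2058) = -15991*15709 = -251202619)
(-14006 + 11192)*(-10310 - 24325) - P = (-14006 + 11192)*(-10310 - 24325) - 1*(-251202619) = -2814*(-34635) + 251202619 = 97462890 + 251202619 = 348665509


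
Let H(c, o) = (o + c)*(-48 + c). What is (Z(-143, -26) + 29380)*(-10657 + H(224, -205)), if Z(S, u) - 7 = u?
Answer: -214716993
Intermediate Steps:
Z(S, u) = 7 + u
H(c, o) = (-48 + c)*(c + o) (H(c, o) = (c + o)*(-48 + c) = (-48 + c)*(c + o))
(Z(-143, -26) + 29380)*(-10657 + H(224, -205)) = ((7 - 26) + 29380)*(-10657 + (224² - 48*224 - 48*(-205) + 224*(-205))) = (-19 + 29380)*(-10657 + (50176 - 10752 + 9840 - 45920)) = 29361*(-10657 + 3344) = 29361*(-7313) = -214716993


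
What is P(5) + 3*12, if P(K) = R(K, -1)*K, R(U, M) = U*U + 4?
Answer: 181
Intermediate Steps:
R(U, M) = 4 + U² (R(U, M) = U² + 4 = 4 + U²)
P(K) = K*(4 + K²) (P(K) = (4 + K²)*K = K*(4 + K²))
P(5) + 3*12 = 5*(4 + 5²) + 3*12 = 5*(4 + 25) + 36 = 5*29 + 36 = 145 + 36 = 181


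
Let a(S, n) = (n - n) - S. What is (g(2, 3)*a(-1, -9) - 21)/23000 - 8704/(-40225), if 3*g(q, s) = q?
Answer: 23924891/111021000 ≈ 0.21550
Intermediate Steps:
g(q, s) = q/3
a(S, n) = -S (a(S, n) = 0 - S = -S)
(g(2, 3)*a(-1, -9) - 21)/23000 - 8704/(-40225) = (((⅓)*2)*(-1*(-1)) - 21)/23000 - 8704/(-40225) = ((⅔)*1 - 21)*(1/23000) - 8704*(-1/40225) = (⅔ - 21)*(1/23000) + 8704/40225 = -61/3*1/23000 + 8704/40225 = -61/69000 + 8704/40225 = 23924891/111021000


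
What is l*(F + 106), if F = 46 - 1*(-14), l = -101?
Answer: -16766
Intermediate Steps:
F = 60 (F = 46 + 14 = 60)
l*(F + 106) = -101*(60 + 106) = -101*166 = -16766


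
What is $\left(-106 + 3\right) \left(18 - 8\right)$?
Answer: $-1030$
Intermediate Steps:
$\left(-106 + 3\right) \left(18 - 8\right) = - 103 \left(18 - 8\right) = \left(-103\right) 10 = -1030$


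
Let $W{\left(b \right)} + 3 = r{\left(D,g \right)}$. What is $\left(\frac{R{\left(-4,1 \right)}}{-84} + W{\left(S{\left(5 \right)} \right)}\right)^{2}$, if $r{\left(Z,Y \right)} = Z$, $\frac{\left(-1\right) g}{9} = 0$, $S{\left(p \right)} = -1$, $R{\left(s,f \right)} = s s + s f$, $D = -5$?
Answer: $\frac{3249}{49} \approx 66.306$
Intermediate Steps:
$R{\left(s,f \right)} = s^{2} + f s$
$g = 0$ ($g = \left(-9\right) 0 = 0$)
$W{\left(b \right)} = -8$ ($W{\left(b \right)} = -3 - 5 = -8$)
$\left(\frac{R{\left(-4,1 \right)}}{-84} + W{\left(S{\left(5 \right)} \right)}\right)^{2} = \left(\frac{\left(-4\right) \left(1 - 4\right)}{-84} - 8\right)^{2} = \left(\left(-4\right) \left(-3\right) \left(- \frac{1}{84}\right) - 8\right)^{2} = \left(12 \left(- \frac{1}{84}\right) - 8\right)^{2} = \left(- \frac{1}{7} - 8\right)^{2} = \left(- \frac{57}{7}\right)^{2} = \frac{3249}{49}$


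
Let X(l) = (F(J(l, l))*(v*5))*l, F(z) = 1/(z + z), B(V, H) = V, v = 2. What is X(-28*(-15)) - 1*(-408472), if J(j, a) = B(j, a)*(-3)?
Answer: 1225411/3 ≈ 4.0847e+5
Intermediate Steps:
J(j, a) = -3*j (J(j, a) = j*(-3) = -3*j)
F(z) = 1/(2*z)
X(l) = -5/3 (X(l) = ((1/(2*((-3*l))))*(2*5))*l = (((-1/(3*l))/2)*10)*l = (-1/(6*l)*10)*l = (-5/(3*l))*l = -5/3)
X(-28*(-15)) - 1*(-408472) = -5/3 - 1*(-408472) = -5/3 + 408472 = 1225411/3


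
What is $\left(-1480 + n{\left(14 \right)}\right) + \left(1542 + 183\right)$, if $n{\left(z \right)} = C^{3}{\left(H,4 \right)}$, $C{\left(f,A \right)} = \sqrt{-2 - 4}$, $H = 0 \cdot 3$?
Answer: $245 - 6 i \sqrt{6} \approx 245.0 - 14.697 i$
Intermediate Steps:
$H = 0$
$C{\left(f,A \right)} = i \sqrt{6}$ ($C{\left(f,A \right)} = \sqrt{-6} = i \sqrt{6}$)
$n{\left(z \right)} = - 6 i \sqrt{6}$ ($n{\left(z \right)} = \left(i \sqrt{6}\right)^{3} = - 6 i \sqrt{6}$)
$\left(-1480 + n{\left(14 \right)}\right) + \left(1542 + 183\right) = \left(-1480 - 6 i \sqrt{6}\right) + \left(1542 + 183\right) = \left(-1480 - 6 i \sqrt{6}\right) + 1725 = 245 - 6 i \sqrt{6}$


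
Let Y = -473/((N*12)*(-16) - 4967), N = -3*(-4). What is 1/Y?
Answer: 661/43 ≈ 15.372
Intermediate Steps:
N = 12
Y = 43/661 (Y = -473/((12*12)*(-16) - 4967) = -473/(144*(-16) - 4967) = -473/(-2304 - 4967) = -473/(-7271) = -473*(-1/7271) = 43/661 ≈ 0.065053)
1/Y = 1/(43/661) = 661/43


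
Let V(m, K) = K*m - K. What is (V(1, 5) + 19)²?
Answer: 361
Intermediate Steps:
V(m, K) = -K + K*m
(V(1, 5) + 19)² = (5*(-1 + 1) + 19)² = (5*0 + 19)² = (0 + 19)² = 19² = 361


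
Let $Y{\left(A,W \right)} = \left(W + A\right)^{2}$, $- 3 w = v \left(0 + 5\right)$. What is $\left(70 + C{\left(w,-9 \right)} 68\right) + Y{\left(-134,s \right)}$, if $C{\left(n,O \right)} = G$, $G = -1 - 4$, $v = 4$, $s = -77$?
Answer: $44251$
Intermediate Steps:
$w = - \frac{20}{3}$ ($w = - \frac{4 \left(0 + 5\right)}{3} = - \frac{4 \cdot 5}{3} = \left(- \frac{1}{3}\right) 20 = - \frac{20}{3} \approx -6.6667$)
$G = -5$
$Y{\left(A,W \right)} = \left(A + W\right)^{2}$
$C{\left(n,O \right)} = -5$
$\left(70 + C{\left(w,-9 \right)} 68\right) + Y{\left(-134,s \right)} = \left(70 - 340\right) + \left(-134 - 77\right)^{2} = \left(70 - 340\right) + \left(-211\right)^{2} = -270 + 44521 = 44251$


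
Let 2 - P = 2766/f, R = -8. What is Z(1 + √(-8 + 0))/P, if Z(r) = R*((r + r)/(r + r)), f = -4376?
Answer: -17504/5759 ≈ -3.0394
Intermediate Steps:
P = 5759/2188 (P = 2 - 2766/(-4376) = 2 - 2766*(-1)/4376 = 2 - 1*(-1383/2188) = 2 + 1383/2188 = 5759/2188 ≈ 2.6321)
Z(r) = -8 (Z(r) = -8*(r + r)/(r + r) = -8*2*r/(2*r) = -8*2*r*1/(2*r) = -8*1 = -8)
Z(1 + √(-8 + 0))/P = -8/5759/2188 = -8*2188/5759 = -17504/5759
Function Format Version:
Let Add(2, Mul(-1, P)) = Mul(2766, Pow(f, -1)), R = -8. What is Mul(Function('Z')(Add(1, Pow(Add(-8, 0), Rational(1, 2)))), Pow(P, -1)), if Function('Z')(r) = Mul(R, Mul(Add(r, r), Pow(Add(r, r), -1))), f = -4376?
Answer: Rational(-17504, 5759) ≈ -3.0394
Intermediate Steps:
P = Rational(5759, 2188) (P = Add(2, Mul(-1, Mul(2766, Pow(-4376, -1)))) = Add(2, Mul(-1, Mul(2766, Rational(-1, 4376)))) = Add(2, Mul(-1, Rational(-1383, 2188))) = Add(2, Rational(1383, 2188)) = Rational(5759, 2188) ≈ 2.6321)
Function('Z')(r) = -8 (Function('Z')(r) = Mul(-8, Mul(Add(r, r), Pow(Add(r, r), -1))) = Mul(-8, Mul(Mul(2, r), Pow(Mul(2, r), -1))) = Mul(-8, Mul(Mul(2, r), Mul(Rational(1, 2), Pow(r, -1)))) = Mul(-8, 1) = -8)
Mul(Function('Z')(Add(1, Pow(Add(-8, 0), Rational(1, 2)))), Pow(P, -1)) = Mul(-8, Pow(Rational(5759, 2188), -1)) = Mul(-8, Rational(2188, 5759)) = Rational(-17504, 5759)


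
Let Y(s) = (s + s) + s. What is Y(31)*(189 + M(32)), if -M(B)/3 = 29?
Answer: 9486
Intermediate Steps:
Y(s) = 3*s (Y(s) = 2*s + s = 3*s)
M(B) = -87 (M(B) = -3*29 = -87)
Y(31)*(189 + M(32)) = (3*31)*(189 - 87) = 93*102 = 9486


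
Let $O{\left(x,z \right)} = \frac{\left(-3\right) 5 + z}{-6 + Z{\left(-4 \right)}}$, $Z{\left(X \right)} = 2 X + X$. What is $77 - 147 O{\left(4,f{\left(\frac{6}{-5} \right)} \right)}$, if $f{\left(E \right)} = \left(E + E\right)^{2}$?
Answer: $\frac{77}{50} \approx 1.54$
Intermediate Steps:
$Z{\left(X \right)} = 3 X$
$f{\left(E \right)} = 4 E^{2}$ ($f{\left(E \right)} = \left(2 E\right)^{2} = 4 E^{2}$)
$O{\left(x,z \right)} = \frac{5}{6} - \frac{z}{18}$ ($O{\left(x,z \right)} = \frac{\left(-3\right) 5 + z}{-6 + 3 \left(-4\right)} = \frac{-15 + z}{-6 - 12} = \frac{-15 + z}{-18} = \left(-15 + z\right) \left(- \frac{1}{18}\right) = \frac{5}{6} - \frac{z}{18}$)
$77 - 147 O{\left(4,f{\left(\frac{6}{-5} \right)} \right)} = 77 - 147 \left(\frac{5}{6} - \frac{4 \left(\frac{6}{-5}\right)^{2}}{18}\right) = 77 - 147 \left(\frac{5}{6} - \frac{4 \left(6 \left(- \frac{1}{5}\right)\right)^{2}}{18}\right) = 77 - 147 \left(\frac{5}{6} - \frac{4 \left(- \frac{6}{5}\right)^{2}}{18}\right) = 77 - 147 \left(\frac{5}{6} - \frac{4 \cdot \frac{36}{25}}{18}\right) = 77 - 147 \left(\frac{5}{6} - \frac{8}{25}\right) = 77 - \frac{3773}{50} = \frac{77}{50}$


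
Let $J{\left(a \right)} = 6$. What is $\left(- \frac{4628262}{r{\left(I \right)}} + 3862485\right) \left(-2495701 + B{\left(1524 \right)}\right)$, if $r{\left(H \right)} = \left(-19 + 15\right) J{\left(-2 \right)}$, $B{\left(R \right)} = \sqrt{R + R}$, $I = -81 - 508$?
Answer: $- \frac{40483557058217}{4} + \frac{16221317 \sqrt{762}}{2} \approx -1.0121 \cdot 10^{13}$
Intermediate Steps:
$I = -589$
$B{\left(R \right)} = \sqrt{2} \sqrt{R}$ ($B{\left(R \right)} = \sqrt{2 R} = \sqrt{2} \sqrt{R}$)
$r{\left(H \right)} = -24$ ($r{\left(H \right)} = \left(-19 + 15\right) 6 = \left(-4\right) 6 = -24$)
$\left(- \frac{4628262}{r{\left(I \right)}} + 3862485\right) \left(-2495701 + B{\left(1524 \right)}\right) = \left(- \frac{4628262}{-24} + 3862485\right) \left(-2495701 + \sqrt{2} \sqrt{1524}\right) = \left(\left(-4628262\right) \left(- \frac{1}{24}\right) + 3862485\right) \left(-2495701 + \sqrt{2} \cdot 2 \sqrt{381}\right) = \left(\frac{771377}{4} + 3862485\right) \left(-2495701 + 2 \sqrt{762}\right) = \frac{16221317 \left(-2495701 + 2 \sqrt{762}\right)}{4} = - \frac{40483557058217}{4} + \frac{16221317 \sqrt{762}}{2}$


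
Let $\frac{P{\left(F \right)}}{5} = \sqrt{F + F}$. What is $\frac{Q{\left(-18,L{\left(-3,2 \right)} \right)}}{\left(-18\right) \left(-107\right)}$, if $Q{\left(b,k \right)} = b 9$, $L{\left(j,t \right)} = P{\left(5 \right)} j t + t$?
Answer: $- \frac{9}{107} \approx -0.084112$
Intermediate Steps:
$P{\left(F \right)} = 5 \sqrt{2} \sqrt{F}$ ($P{\left(F \right)} = 5 \sqrt{F + F} = 5 \sqrt{2 F} = 5 \sqrt{2} \sqrt{F}$)
$L{\left(j,t \right)} = t + 5 j t \sqrt{10}$ ($L{\left(j,t \right)} = 5 \sqrt{2} \sqrt{5} j t + t = 5 \sqrt{10} j t + t = 5 j \sqrt{10} t + t = 5 j t \sqrt{10} + t = t + 5 j t \sqrt{10}$)
$Q{\left(b,k \right)} = 9 b$
$\frac{Q{\left(-18,L{\left(-3,2 \right)} \right)}}{\left(-18\right) \left(-107\right)} = \frac{9 \left(-18\right)}{\left(-18\right) \left(-107\right)} = - \frac{162}{1926} = \left(-162\right) \frac{1}{1926} = - \frac{9}{107}$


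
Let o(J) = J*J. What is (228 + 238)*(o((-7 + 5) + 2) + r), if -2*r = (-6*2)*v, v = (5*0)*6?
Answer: 0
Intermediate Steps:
v = 0 (v = 0*6 = 0)
o(J) = J**2
r = 0 (r = -(-6*2)*0/2 = -(-6)*0 = -1/2*0 = 0)
(228 + 238)*(o((-7 + 5) + 2) + r) = (228 + 238)*(((-7 + 5) + 2)**2 + 0) = 466*((-2 + 2)**2 + 0) = 466*(0**2 + 0) = 466*(0 + 0) = 466*0 = 0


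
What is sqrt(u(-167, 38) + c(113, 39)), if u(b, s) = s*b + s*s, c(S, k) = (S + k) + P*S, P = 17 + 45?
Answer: 4*sqrt(141) ≈ 47.497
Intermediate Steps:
P = 62
c(S, k) = k + 63*S (c(S, k) = (S + k) + 62*S = k + 63*S)
u(b, s) = s**2 + b*s (u(b, s) = b*s + s**2 = s**2 + b*s)
sqrt(u(-167, 38) + c(113, 39)) = sqrt(38*(-167 + 38) + (39 + 63*113)) = sqrt(38*(-129) + (39 + 7119)) = sqrt(-4902 + 7158) = sqrt(2256) = 4*sqrt(141)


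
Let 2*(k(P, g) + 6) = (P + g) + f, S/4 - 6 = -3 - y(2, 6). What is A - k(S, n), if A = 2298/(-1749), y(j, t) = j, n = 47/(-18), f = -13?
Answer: 220199/20988 ≈ 10.492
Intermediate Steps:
n = -47/18 (n = 47*(-1/18) = -47/18 ≈ -2.6111)
A = -766/583 (A = 2298*(-1/1749) = -766/583 ≈ -1.3139)
S = 4 (S = 24 + 4*(-3 - 1*2) = 24 + 4*(-3 - 2) = 24 + 4*(-5) = 24 - 20 = 4)
k(P, g) = -25/2 + P/2 + g/2 (k(P, g) = -6 + ((P + g) - 13)/2 = -6 + (-13 + P + g)/2 = -6 + (-13/2 + P/2 + g/2) = -25/2 + P/2 + g/2)
A - k(S, n) = -766/583 - (-25/2 + (½)*4 + (½)*(-47/18)) = -766/583 - (-25/2 + 2 - 47/36) = -766/583 - 1*(-425/36) = -766/583 + 425/36 = 220199/20988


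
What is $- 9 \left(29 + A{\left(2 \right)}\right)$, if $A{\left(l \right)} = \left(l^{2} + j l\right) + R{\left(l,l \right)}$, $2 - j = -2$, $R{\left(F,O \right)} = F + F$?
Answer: $-405$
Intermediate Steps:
$R{\left(F,O \right)} = 2 F$
$j = 4$ ($j = 2 - -2 = 2 + 2 = 4$)
$A{\left(l \right)} = l^{2} + 6 l$ ($A{\left(l \right)} = \left(l^{2} + 4 l\right) + 2 l = l^{2} + 6 l$)
$- 9 \left(29 + A{\left(2 \right)}\right) = - 9 \left(29 + 2 \left(6 + 2\right)\right) = - 9 \left(29 + 2 \cdot 8\right) = - 9 \left(29 + 16\right) = \left(-9\right) 45 = -405$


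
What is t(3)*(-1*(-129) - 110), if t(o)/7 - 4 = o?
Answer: 931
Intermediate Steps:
t(o) = 28 + 7*o
t(3)*(-1*(-129) - 110) = (28 + 7*3)*(-1*(-129) - 110) = (28 + 21)*(129 - 110) = 49*19 = 931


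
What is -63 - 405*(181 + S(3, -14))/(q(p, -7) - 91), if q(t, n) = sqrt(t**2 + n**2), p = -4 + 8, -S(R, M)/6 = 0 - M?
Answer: 235179/632 + 39285*sqrt(65)/8216 ≈ 410.67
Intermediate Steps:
S(R, M) = 6*M (S(R, M) = -6*(0 - M) = -(-6)*M = 6*M)
p = 4
q(t, n) = sqrt(n**2 + t**2)
-63 - 405*(181 + S(3, -14))/(q(p, -7) - 91) = -63 - 405*(181 + 6*(-14))/(sqrt((-7)**2 + 4**2) - 91) = -63 - 405*(181 - 84)/(sqrt(49 + 16) - 91) = -63 - 39285/(sqrt(65) - 91) = -63 - 39285/(-91 + sqrt(65))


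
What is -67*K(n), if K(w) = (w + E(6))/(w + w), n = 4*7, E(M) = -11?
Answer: -1139/56 ≈ -20.339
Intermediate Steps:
n = 28
K(w) = (-11 + w)/(2*w) (K(w) = (w - 11)/(w + w) = (-11 + w)/((2*w)) = (-11 + w)*(1/(2*w)) = (-11 + w)/(2*w))
-67*K(n) = -67*(-11 + 28)/(2*28) = -67*17/(2*28) = -67*17/56 = -1139/56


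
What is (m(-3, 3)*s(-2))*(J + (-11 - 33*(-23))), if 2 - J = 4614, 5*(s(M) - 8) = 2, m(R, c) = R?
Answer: 486864/5 ≈ 97373.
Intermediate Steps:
s(M) = 42/5 (s(M) = 8 + (⅕)*2 = 8 + ⅖ = 42/5)
J = -4612 (J = 2 - 1*4614 = 2 - 4614 = -4612)
(m(-3, 3)*s(-2))*(J + (-11 - 33*(-23))) = (-3*42/5)*(-4612 + (-11 - 33*(-23))) = -126*(-4612 + (-11 + 759))/5 = -126*(-4612 + 748)/5 = -126/5*(-3864) = 486864/5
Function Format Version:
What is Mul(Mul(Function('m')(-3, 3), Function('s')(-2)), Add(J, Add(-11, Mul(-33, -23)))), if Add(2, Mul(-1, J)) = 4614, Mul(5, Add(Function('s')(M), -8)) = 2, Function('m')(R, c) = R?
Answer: Rational(486864, 5) ≈ 97373.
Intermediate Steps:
Function('s')(M) = Rational(42, 5) (Function('s')(M) = Add(8, Mul(Rational(1, 5), 2)) = Add(8, Rational(2, 5)) = Rational(42, 5))
J = -4612 (J = Add(2, Mul(-1, 4614)) = Add(2, -4614) = -4612)
Mul(Mul(Function('m')(-3, 3), Function('s')(-2)), Add(J, Add(-11, Mul(-33, -23)))) = Mul(Mul(-3, Rational(42, 5)), Add(-4612, Add(-11, Mul(-33, -23)))) = Mul(Rational(-126, 5), Add(-4612, Add(-11, 759))) = Mul(Rational(-126, 5), Add(-4612, 748)) = Mul(Rational(-126, 5), -3864) = Rational(486864, 5)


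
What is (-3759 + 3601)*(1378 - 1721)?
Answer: 54194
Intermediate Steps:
(-3759 + 3601)*(1378 - 1721) = -158*(-343) = 54194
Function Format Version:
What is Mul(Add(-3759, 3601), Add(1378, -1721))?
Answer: 54194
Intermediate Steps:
Mul(Add(-3759, 3601), Add(1378, -1721)) = Mul(-158, -343) = 54194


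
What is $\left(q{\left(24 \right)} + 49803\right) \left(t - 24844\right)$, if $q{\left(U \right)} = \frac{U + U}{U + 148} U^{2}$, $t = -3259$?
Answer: $- \frac{60377637423}{43} \approx -1.4041 \cdot 10^{9}$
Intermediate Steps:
$q{\left(U \right)} = \frac{2 U^{3}}{148 + U}$ ($q{\left(U \right)} = \frac{2 U}{148 + U} U^{2} = \frac{2 U^{3}}{148 + U}$)
$\left(q{\left(24 \right)} + 49803\right) \left(t - 24844\right) = \left(\frac{2 \cdot 24^{3}}{148 + 24} + 49803\right) \left(-3259 - 24844\right) = \left(2 \cdot 13824 \cdot \frac{1}{172} + 49803\right) \left(-28103\right) = \left(\frac{6912}{43} + 49803\right) \left(-28103\right) = \frac{2148441}{43} \left(-28103\right) = - \frac{60377637423}{43}$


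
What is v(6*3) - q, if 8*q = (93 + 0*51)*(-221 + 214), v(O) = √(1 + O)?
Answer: 651/8 + √19 ≈ 85.734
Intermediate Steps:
q = -651/8 (q = ((93 + 0*51)*(-221 + 214))/8 = ((93 + 0)*(-7))/8 = (93*(-7))/8 = (⅛)*(-651) = -651/8 ≈ -81.375)
v(6*3) - q = √(1 + 6*3) - 1*(-651/8) = √(1 + 18) + 651/8 = √19 + 651/8 = 651/8 + √19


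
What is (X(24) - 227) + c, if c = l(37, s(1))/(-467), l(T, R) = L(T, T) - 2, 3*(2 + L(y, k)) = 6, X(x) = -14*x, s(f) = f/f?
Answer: -262919/467 ≈ -563.00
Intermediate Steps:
s(f) = 1
L(y, k) = 0 (L(y, k) = -2 + (⅓)*6 = -2 + 2 = 0)
l(T, R) = -2 (l(T, R) = 0 - 2 = -2)
c = 2/467 (c = -2/(-467) = -2*(-1/467) = 2/467 ≈ 0.0042827)
(X(24) - 227) + c = (-14*24 - 227) + 2/467 = (-336 - 227) + 2/467 = -563 + 2/467 = -262919/467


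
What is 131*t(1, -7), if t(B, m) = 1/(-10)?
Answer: -131/10 ≈ -13.100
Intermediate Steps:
t(B, m) = -⅒
131*t(1, -7) = 131*(-⅒) = -131/10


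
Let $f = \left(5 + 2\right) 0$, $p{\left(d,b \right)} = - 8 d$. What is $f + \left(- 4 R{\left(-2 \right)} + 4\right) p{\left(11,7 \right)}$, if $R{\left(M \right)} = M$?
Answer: $-1056$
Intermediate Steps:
$f = 0$ ($f = 7 \cdot 0 = 0$)
$f + \left(- 4 R{\left(-2 \right)} + 4\right) p{\left(11,7 \right)} = 0 + \left(\left(-4\right) \left(-2\right) + 4\right) \left(\left(-8\right) 11\right) = 0 + \left(8 + 4\right) \left(-88\right) = 0 + 12 \left(-88\right) = 0 - 1056 = -1056$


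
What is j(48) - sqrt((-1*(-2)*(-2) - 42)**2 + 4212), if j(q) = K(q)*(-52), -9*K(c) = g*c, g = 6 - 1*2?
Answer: 3328/3 - 2*sqrt(1582) ≈ 1029.8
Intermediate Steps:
g = 4 (g = 6 - 2 = 4)
K(c) = -4*c/9
j(q) = 208*q/9 (j(q) = -4*q/9*(-52) = 208*q/9)
j(48) - sqrt((-1*(-2)*(-2) - 42)**2 + 4212) = (208/9)*48 - sqrt((-1*(-2)*(-2) - 42)**2 + 4212) = 3328/3 - sqrt((2*(-2) - 42)**2 + 4212) = 3328/3 - sqrt((-4 - 42)**2 + 4212) = 3328/3 - sqrt((-46)**2 + 4212) = 3328/3 - sqrt(2116 + 4212) = 3328/3 - sqrt(6328) = 3328/3 - 2*sqrt(1582)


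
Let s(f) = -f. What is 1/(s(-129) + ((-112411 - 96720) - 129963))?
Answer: -1/338965 ≈ -2.9502e-6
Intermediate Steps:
1/(s(-129) + ((-112411 - 96720) - 129963)) = 1/(-1*(-129) + ((-112411 - 96720) - 129963)) = 1/(129 + (-209131 - 129963)) = 1/(129 - 339094) = 1/(-338965) = -1/338965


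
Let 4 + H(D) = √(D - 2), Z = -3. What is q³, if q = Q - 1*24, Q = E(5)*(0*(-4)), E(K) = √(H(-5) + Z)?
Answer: -13824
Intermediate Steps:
H(D) = -4 + √(-2 + D) (H(D) = -4 + √(D - 2) = -4 + √(-2 + D))
E(K) = √(-7 + I*√7) (E(K) = √((-4 + √(-2 - 5)) - 3) = √((-4 + √(-7)) - 3) = √((-4 + I*√7) - 3) = √(-7 + I*√7))
Q = 0 (Q = √(-7 + I*√7)*(0*(-4)) = √(-7 + I*√7)*0 = 0)
q = -24 (q = 0 - 1*24 = 0 - 24 = -24)
q³ = (-24)³ = -13824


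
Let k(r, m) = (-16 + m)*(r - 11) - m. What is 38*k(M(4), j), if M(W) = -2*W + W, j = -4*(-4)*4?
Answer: -29792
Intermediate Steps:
j = 64 (j = 16*4 = 64)
M(W) = -W
k(r, m) = -m + (-16 + m)*(-11 + r) (k(r, m) = (-16 + m)*(-11 + r) - m = -m + (-16 + m)*(-11 + r))
38*k(M(4), j) = 38*(176 - (-16)*4 - 12*64 + 64*(-1*4)) = 38*(176 - 16*(-4) - 768 + 64*(-4)) = 38*(176 + 64 - 768 - 256) = 38*(-784) = -29792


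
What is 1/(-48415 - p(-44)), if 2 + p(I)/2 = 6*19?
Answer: -1/48639 ≈ -2.0560e-5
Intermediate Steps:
p(I) = 224 (p(I) = -4 + 2*(6*19) = -4 + 2*114 = -4 + 228 = 224)
1/(-48415 - p(-44)) = 1/(-48415 - 1*224) = 1/(-48415 - 224) = 1/(-48639) = -1/48639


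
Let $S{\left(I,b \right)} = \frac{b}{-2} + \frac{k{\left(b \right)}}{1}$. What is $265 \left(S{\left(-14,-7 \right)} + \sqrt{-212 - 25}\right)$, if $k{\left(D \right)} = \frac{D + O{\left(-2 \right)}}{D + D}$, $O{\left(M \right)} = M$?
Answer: $\frac{7685}{7} + 265 i \sqrt{237} \approx 1097.9 + 4079.6 i$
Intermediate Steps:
$k{\left(D \right)} = \frac{-2 + D}{2 D}$ ($k{\left(D \right)} = \frac{D - 2}{D + D} = \frac{-2 + D}{2 D}$)
$S{\left(I,b \right)} = - \frac{b}{2} + \frac{-2 + b}{2 b}$ ($S{\left(I,b \right)} = \frac{b}{-2} + \frac{\frac{1}{2} \frac{1}{b} \left(-2 + b\right)}{1} = b \left(- \frac{1}{2}\right) + \frac{-2 + b}{2 b} 1 = - \frac{b}{2} + \frac{-2 + b}{2 b}$)
$265 \left(S{\left(-14,-7 \right)} + \sqrt{-212 - 25}\right) = 265 \left(\frac{-2 - 7 - \left(-7\right)^{2}}{2 \left(-7\right)} + \sqrt{-212 - 25}\right) = 265 \left(\frac{1}{2} \left(- \frac{1}{7}\right) \left(-2 - 7 - 49\right) + \sqrt{-237}\right) = 265 \left(\frac{1}{2} \left(- \frac{1}{7}\right) \left(-2 - 7 - 49\right) + i \sqrt{237}\right) = 265 \left(\frac{1}{2} \left(- \frac{1}{7}\right) \left(-58\right) + i \sqrt{237}\right) = 265 \left(\frac{29}{7} + i \sqrt{237}\right) = \frac{7685}{7} + 265 i \sqrt{237}$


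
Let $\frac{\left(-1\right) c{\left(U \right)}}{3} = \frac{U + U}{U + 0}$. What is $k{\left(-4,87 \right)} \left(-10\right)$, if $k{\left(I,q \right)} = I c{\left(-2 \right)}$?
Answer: $-240$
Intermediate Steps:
$c{\left(U \right)} = -6$ ($c{\left(U \right)} = - 3 \frac{U + U}{U + 0} = - 3 \frac{2 U}{U} = \left(-3\right) 2 = -6$)
$k{\left(I,q \right)} = - 6 I$ ($k{\left(I,q \right)} = I \left(-6\right) = - 6 I$)
$k{\left(-4,87 \right)} \left(-10\right) = \left(-6\right) \left(-4\right) \left(-10\right) = 24 \left(-10\right) = -240$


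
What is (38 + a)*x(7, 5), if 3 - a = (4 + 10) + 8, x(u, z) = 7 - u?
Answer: 0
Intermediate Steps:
a = -19 (a = 3 - ((4 + 10) + 8) = 3 - (14 + 8) = 3 - 1*22 = 3 - 22 = -19)
(38 + a)*x(7, 5) = (38 - 19)*(7 - 1*7) = 19*(7 - 7) = 19*0 = 0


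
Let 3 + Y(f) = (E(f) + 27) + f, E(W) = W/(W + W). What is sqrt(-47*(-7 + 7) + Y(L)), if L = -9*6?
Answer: I*sqrt(118)/2 ≈ 5.4314*I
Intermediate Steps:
L = -54
E(W) = 1/2 (E(W) = W/((2*W)) = W*(1/(2*W)) = 1/2)
Y(f) = 49/2 + f (Y(f) = -3 + ((1/2 + 27) + f) = -3 + (55/2 + f) = 49/2 + f)
sqrt(-47*(-7 + 7) + Y(L)) = sqrt(-47*(-7 + 7) + (49/2 - 54)) = sqrt(-47*0 - 59/2) = sqrt(0 - 59/2) = sqrt(-59/2) = I*sqrt(118)/2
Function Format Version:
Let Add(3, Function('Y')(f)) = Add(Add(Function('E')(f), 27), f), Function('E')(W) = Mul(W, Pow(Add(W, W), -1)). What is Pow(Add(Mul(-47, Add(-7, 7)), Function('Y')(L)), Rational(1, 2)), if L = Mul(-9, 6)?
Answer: Mul(Rational(1, 2), I, Pow(118, Rational(1, 2))) ≈ Mul(5.4314, I)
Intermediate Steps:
L = -54
Function('E')(W) = Rational(1, 2) (Function('E')(W) = Mul(W, Pow(Mul(2, W), -1)) = Mul(W, Mul(Rational(1, 2), Pow(W, -1))) = Rational(1, 2))
Function('Y')(f) = Add(Rational(49, 2), f) (Function('Y')(f) = Add(-3, Add(Add(Rational(1, 2), 27), f)) = Add(-3, Add(Rational(55, 2), f)) = Add(Rational(49, 2), f))
Pow(Add(Mul(-47, Add(-7, 7)), Function('Y')(L)), Rational(1, 2)) = Pow(Add(Mul(-47, Add(-7, 7)), Add(Rational(49, 2), -54)), Rational(1, 2)) = Pow(Add(Mul(-47, 0), Rational(-59, 2)), Rational(1, 2)) = Pow(Add(0, Rational(-59, 2)), Rational(1, 2)) = Pow(Rational(-59, 2), Rational(1, 2)) = Mul(Rational(1, 2), I, Pow(118, Rational(1, 2)))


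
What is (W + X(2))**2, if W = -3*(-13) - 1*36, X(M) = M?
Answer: 25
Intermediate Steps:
W = 3 (W = 39 - 36 = 3)
(W + X(2))**2 = (3 + 2)**2 = 5**2 = 25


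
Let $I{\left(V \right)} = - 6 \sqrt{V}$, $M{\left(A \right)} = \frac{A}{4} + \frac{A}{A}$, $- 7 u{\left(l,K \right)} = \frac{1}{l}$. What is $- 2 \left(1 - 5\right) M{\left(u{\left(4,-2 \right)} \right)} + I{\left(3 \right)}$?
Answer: $\frac{111}{14} - 6 \sqrt{3} \approx -2.4637$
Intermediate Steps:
$u{\left(l,K \right)} = - \frac{1}{7 l}$
$M{\left(A \right)} = 1 + \frac{A}{4}$ ($M{\left(A \right)} = A \frac{1}{4} + 1 = \frac{A}{4} + 1 = 1 + \frac{A}{4}$)
$- 2 \left(1 - 5\right) M{\left(u{\left(4,-2 \right)} \right)} + I{\left(3 \right)} = - 2 \left(1 - 5\right) \left(1 + \frac{\left(- \frac{1}{7}\right) \frac{1}{4}}{4}\right) - 6 \sqrt{3} = \left(-2\right) \left(-4\right) \left(1 + \frac{\left(- \frac{1}{7}\right) \frac{1}{4}}{4}\right) - 6 \sqrt{3} = 8 \left(1 + \frac{1}{4} \left(- \frac{1}{28}\right)\right) - 6 \sqrt{3} = 8 \left(1 - \frac{1}{112}\right) - 6 \sqrt{3} = 8 \cdot \frac{111}{112} - 6 \sqrt{3} = \frac{111}{14} - 6 \sqrt{3}$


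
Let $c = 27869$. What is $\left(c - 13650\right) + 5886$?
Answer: $20105$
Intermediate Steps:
$\left(c - 13650\right) + 5886 = \left(27869 - 13650\right) + 5886 = 14219 + 5886 = 20105$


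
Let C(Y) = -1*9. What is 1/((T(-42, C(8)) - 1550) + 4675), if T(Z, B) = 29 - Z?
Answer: 1/3196 ≈ 0.00031289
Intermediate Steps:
C(Y) = -9
1/((T(-42, C(8)) - 1550) + 4675) = 1/(((29 - 1*(-42)) - 1550) + 4675) = 1/(((29 + 42) - 1550) + 4675) = 1/((71 - 1550) + 4675) = 1/(-1479 + 4675) = 1/3196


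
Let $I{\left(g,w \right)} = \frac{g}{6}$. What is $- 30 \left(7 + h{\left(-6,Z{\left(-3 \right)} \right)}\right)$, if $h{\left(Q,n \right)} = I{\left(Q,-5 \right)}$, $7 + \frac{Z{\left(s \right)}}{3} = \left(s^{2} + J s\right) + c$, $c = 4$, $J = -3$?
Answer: $-180$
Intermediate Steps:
$I{\left(g,w \right)} = \frac{g}{6}$ ($I{\left(g,w \right)} = g \frac{1}{6} = \frac{g}{6}$)
$Z{\left(s \right)} = -9 - 9 s + 3 s^{2}$ ($Z{\left(s \right)} = -21 + 3 \left(\left(s^{2} - 3 s\right) + 4\right) = -21 + 3 \left(4 + s^{2} - 3 s\right) = -21 + \left(12 - 9 s + 3 s^{2}\right) = -9 - 9 s + 3 s^{2}$)
$h{\left(Q,n \right)} = \frac{Q}{6}$
$- 30 \left(7 + h{\left(-6,Z{\left(-3 \right)} \right)}\right) = - 30 \left(7 + \frac{1}{6} \left(-6\right)\right) = - 30 \left(7 - 1\right) = \left(-30\right) 6 = -180$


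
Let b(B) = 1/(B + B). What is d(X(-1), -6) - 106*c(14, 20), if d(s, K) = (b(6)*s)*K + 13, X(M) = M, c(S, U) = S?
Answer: -2941/2 ≈ -1470.5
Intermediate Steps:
b(B) = 1/(2*B)
d(s, K) = 13 + K*s/12 (d(s, K) = (((1/2)/6)*s)*K + 13 = (((1/2)*(1/6))*s)*K + 13 = (s/12)*K + 13 = K*s/12 + 13 = 13 + K*s/12)
d(X(-1), -6) - 106*c(14, 20) = (13 + (1/12)*(-6)*(-1)) - 106*14 = (13 + 1/2) - 1484 = 27/2 - 1484 = -2941/2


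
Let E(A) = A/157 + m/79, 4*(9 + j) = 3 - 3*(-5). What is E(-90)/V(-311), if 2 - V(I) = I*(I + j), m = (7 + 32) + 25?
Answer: -5876/2433927511 ≈ -2.4142e-6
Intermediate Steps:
m = 64 (m = 39 + 25 = 64)
j = -9/2 (j = -9 + (3 - 3*(-5))/4 = -9 + (3 + 15)/4 = -9 + (¼)*18 = -9 + 9/2 = -9/2 ≈ -4.5000)
E(A) = 64/79 + A/157 (E(A) = A/157 + 64/79 = 64/79 + A/157)
V(I) = 2 - I*(-9/2 + I) (V(I) = 2 - I*(I - 9/2) = 2 - I*(-9/2 + I))
E(-90)/V(-311) = (64/79 + (1/157)*(-90))/(2 - 1*(-311)² + (9/2)*(-311)) = (64/79 - 90/157)/(2 - 1*96721 - 2799/2) = 2938/(12403*(2 - 96721 - 2799/2)) = 2938/(12403*(-196237/2)) = (2938/12403)*(-2/196237) = -5876/2433927511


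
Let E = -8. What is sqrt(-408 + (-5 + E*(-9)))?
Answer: I*sqrt(341) ≈ 18.466*I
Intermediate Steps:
sqrt(-408 + (-5 + E*(-9))) = sqrt(-408 + (-5 - 8*(-9))) = sqrt(-408 + (-5 + 72)) = sqrt(-408 + 67) = sqrt(-341) = I*sqrt(341)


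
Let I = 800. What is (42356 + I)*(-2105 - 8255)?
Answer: -447096160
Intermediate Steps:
(42356 + I)*(-2105 - 8255) = (42356 + 800)*(-2105 - 8255) = 43156*(-10360) = -447096160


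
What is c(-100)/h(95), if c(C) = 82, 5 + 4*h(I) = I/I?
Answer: -82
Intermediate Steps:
h(I) = -1 (h(I) = -5/4 + (I/I)/4 = -5/4 + (¼)*1 = -5/4 + ¼ = -1)
c(-100)/h(95) = 82/(-1) = 82*(-1) = -82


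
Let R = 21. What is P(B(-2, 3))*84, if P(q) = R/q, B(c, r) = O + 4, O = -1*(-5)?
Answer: 196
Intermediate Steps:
O = 5
B(c, r) = 9 (B(c, r) = 5 + 4 = 9)
P(q) = 21/q
P(B(-2, 3))*84 = (21/9)*84 = (21*(1/9))*84 = (7/3)*84 = 196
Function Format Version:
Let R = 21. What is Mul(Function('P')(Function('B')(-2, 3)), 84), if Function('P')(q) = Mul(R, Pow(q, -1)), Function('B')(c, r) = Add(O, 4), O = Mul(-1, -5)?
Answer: 196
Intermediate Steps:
O = 5
Function('B')(c, r) = 9 (Function('B')(c, r) = Add(5, 4) = 9)
Function('P')(q) = Mul(21, Pow(q, -1))
Mul(Function('P')(Function('B')(-2, 3)), 84) = Mul(Mul(21, Pow(9, -1)), 84) = Mul(Mul(21, Rational(1, 9)), 84) = Mul(Rational(7, 3), 84) = 196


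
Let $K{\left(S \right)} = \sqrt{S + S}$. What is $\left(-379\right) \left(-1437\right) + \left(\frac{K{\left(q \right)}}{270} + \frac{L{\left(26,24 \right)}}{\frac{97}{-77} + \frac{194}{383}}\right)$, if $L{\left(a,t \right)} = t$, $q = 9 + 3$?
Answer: $\frac{12097002915}{22213} + \frac{\sqrt{6}}{135} \approx 5.4459 \cdot 10^{5}$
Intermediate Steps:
$q = 12$
$K{\left(S \right)} = \sqrt{2} \sqrt{S}$ ($K{\left(S \right)} = \sqrt{2 S} = \sqrt{2} \sqrt{S}$)
$\left(-379\right) \left(-1437\right) + \left(\frac{K{\left(q \right)}}{270} + \frac{L{\left(26,24 \right)}}{\frac{97}{-77} + \frac{194}{383}}\right) = \left(-379\right) \left(-1437\right) + \left(\frac{\sqrt{2} \sqrt{12}}{270} + \frac{24}{\frac{97}{-77} + \frac{194}{383}}\right) = 544623 + \left(\sqrt{2} \cdot 2 \sqrt{3} \cdot \frac{1}{270} + \frac{24}{97 \left(- \frac{1}{77}\right) + 194 \cdot \frac{1}{383}}\right) = 544623 + \left(2 \sqrt{6} \cdot \frac{1}{270} + \frac{24}{- \frac{97}{77} + \frac{194}{383}}\right) = 544623 + \left(\frac{\sqrt{6}}{135} + \frac{24}{- \frac{22213}{29491}}\right) = 544623 + \left(\frac{\sqrt{6}}{135} + 24 \left(- \frac{29491}{22213}\right)\right) = 544623 - \left(\frac{707784}{22213} - \frac{\sqrt{6}}{135}\right) = \frac{12097002915}{22213} + \frac{\sqrt{6}}{135}$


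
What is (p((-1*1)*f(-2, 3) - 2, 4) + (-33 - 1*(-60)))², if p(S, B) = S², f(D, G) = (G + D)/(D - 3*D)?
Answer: 263169/256 ≈ 1028.0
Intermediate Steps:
f(D, G) = -(D + G)/(2*D) (f(D, G) = (D + G)/((-2*D)) = (D + G)*(-1/(2*D)) = -(D + G)/(2*D))
(p((-1*1)*f(-2, 3) - 2, 4) + (-33 - 1*(-60)))² = (((-1*1)*((½)*(-1*(-2) - 1*3)/(-2)) - 2)² + (-33 - 1*(-60)))² = ((-(-1)*(2 - 3)/(2*2) - 2)² + (-33 + 60))² = ((-(-1)*(-1)/(2*2) - 2)² + 27)² = ((-1*¼ - 2)² + 27)² = ((-¼ - 2)² + 27)² = ((-9/4)² + 27)² = (81/16 + 27)² = (513/16)² = 263169/256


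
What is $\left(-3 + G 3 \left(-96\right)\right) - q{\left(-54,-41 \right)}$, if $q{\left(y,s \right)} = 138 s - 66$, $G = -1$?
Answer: $6009$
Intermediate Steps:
$q{\left(y,s \right)} = -66 + 138 s$
$\left(-3 + G 3 \left(-96\right)\right) - q{\left(-54,-41 \right)} = \left(-3 + \left(-1\right) 3 \left(-96\right)\right) - \left(-66 + 138 \left(-41\right)\right) = \left(-3 - -288\right) - \left(-66 - 5658\right) = \left(-3 + 288\right) - -5724 = 285 + 5724 = 6009$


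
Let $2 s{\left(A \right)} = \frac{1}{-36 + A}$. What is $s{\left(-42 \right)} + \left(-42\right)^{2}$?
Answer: $\frac{275183}{156} \approx 1764.0$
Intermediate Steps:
$s{\left(A \right)} = \frac{1}{2 \left(-36 + A\right)}$
$s{\left(-42 \right)} + \left(-42\right)^{2} = \frac{1}{2 \left(-36 - 42\right)} + \left(-42\right)^{2} = \frac{1}{2 \left(-78\right)} + 1764 = \frac{1}{2} \left(- \frac{1}{78}\right) + 1764 = - \frac{1}{156} + 1764 = \frac{275183}{156}$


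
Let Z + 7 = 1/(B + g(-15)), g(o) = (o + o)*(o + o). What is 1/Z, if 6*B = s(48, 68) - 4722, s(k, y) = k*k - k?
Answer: -489/3422 ≈ -0.14290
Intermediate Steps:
s(k, y) = k**2 - k
B = -411 (B = (48*(-1 + 48) - 4722)/6 = (48*47 - 4722)/6 = (2256 - 4722)/6 = (1/6)*(-2466) = -411)
g(o) = 4*o**2 (g(o) = (2*o)*(2*o) = 4*o**2)
Z = -3422/489 (Z = -7 + 1/(-411 + 4*(-15)**2) = -7 + 1/(-411 + 4*225) = -7 + 1/(-411 + 900) = -7 + 1/489 = -3422/489 ≈ -6.9980)
1/Z = 1/(-3422/489) = -489/3422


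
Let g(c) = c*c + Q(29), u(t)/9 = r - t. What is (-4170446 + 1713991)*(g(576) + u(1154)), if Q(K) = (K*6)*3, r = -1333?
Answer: -761292251325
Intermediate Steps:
u(t) = -11997 - 9*t (u(t) = 9*(-1333 - t) = -11997 - 9*t)
Q(K) = 18*K (Q(K) = (6*K)*3 = 18*K)
g(c) = 522 + c**2 (g(c) = c*c + 18*29 = c**2 + 522 = 522 + c**2)
(-4170446 + 1713991)*(g(576) + u(1154)) = (-4170446 + 1713991)*((522 + 576**2) + (-11997 - 9*1154)) = -2456455*((522 + 331776) + (-11997 - 10386)) = -2456455*(332298 - 22383) = -2456455*309915 = -761292251325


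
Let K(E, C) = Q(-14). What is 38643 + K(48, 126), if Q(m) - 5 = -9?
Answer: 38639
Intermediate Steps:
Q(m) = -4 (Q(m) = 5 - 9 = -4)
K(E, C) = -4
38643 + K(48, 126) = 38643 - 4 = 38639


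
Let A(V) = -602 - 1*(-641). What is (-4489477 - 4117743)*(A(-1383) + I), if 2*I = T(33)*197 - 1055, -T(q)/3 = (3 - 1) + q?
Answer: 93224799820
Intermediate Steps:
A(V) = 39 (A(V) = -602 + 641 = 39)
T(q) = -6 - 3*q (T(q) = -3*((3 - 1) + q) = -3*(2 + q) = -6 - 3*q)
I = -10870 (I = ((-6 - 3*33)*197 - 1055)/2 = ((-6 - 99)*197 - 1055)/2 = (-105*197 - 1055)/2 = (-20685 - 1055)/2 = (½)*(-21740) = -10870)
(-4489477 - 4117743)*(A(-1383) + I) = (-4489477 - 4117743)*(39 - 10870) = -8607220*(-10831) = 93224799820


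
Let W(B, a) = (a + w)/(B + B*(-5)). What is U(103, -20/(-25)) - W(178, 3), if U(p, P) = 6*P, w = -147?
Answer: 2046/445 ≈ 4.5978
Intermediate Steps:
W(B, a) = -(-147 + a)/(4*B) (W(B, a) = (a - 147)/(B + B*(-5)) = (-147 + a)/(B - 5*B) = (-147 + a)/((-4*B)) = (-147 + a)*(-1/(4*B)) = -(-147 + a)/(4*B))
U(103, -20/(-25)) - W(178, 3) = 6*(-20/(-25)) - (147 - 1*3)/(4*178) = 6*(-20*(-1/25)) - (147 - 3)/(4*178) = 6*(⅘) - 144/(4*178) = 24/5 - 1*18/89 = 24/5 - 18/89 = 2046/445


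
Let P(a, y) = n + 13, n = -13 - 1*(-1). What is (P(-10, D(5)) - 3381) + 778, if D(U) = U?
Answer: -2602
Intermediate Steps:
n = -12 (n = -13 + 1 = -12)
P(a, y) = 1 (P(a, y) = -12 + 13 = 1)
(P(-10, D(5)) - 3381) + 778 = (1 - 3381) + 778 = -3380 + 778 = -2602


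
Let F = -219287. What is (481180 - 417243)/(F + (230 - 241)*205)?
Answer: -63937/221542 ≈ -0.28860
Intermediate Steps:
(481180 - 417243)/(F + (230 - 241)*205) = (481180 - 417243)/(-219287 + (230 - 241)*205) = 63937/(-219287 - 11*205) = 63937/(-219287 - 2255) = 63937/(-221542) = 63937*(-1/221542) = -63937/221542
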